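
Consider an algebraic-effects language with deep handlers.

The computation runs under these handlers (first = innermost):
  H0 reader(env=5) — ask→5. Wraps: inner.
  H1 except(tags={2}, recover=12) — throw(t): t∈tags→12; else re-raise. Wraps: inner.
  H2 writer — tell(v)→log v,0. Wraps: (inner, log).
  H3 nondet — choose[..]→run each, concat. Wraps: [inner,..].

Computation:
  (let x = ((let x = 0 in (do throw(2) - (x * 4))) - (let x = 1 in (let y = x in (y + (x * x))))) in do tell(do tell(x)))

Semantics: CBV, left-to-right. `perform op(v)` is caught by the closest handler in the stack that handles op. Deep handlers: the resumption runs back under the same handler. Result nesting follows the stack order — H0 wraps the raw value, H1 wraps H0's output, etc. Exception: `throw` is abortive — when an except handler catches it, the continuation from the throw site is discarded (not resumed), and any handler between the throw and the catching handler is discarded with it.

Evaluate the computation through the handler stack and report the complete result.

Working:
throw(2) @ H1 caught ⇒ 12
H2 returns (12, ())
H3 returns [(12, ())]
= [(12, ())]

Answer: [(12, ())]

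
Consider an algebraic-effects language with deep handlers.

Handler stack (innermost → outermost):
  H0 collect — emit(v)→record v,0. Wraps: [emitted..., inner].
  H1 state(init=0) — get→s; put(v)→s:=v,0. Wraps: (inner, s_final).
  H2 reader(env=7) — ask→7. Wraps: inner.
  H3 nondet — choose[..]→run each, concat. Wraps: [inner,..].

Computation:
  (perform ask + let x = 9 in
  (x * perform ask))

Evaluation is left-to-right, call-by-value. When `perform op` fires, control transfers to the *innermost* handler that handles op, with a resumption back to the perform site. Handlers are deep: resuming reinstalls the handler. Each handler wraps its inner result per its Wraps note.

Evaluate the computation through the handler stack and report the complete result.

Answer: [([70], 0)]

Working:
ask @ H2 ⇒ 7
ask @ H2 ⇒ 7
H0 returns [70]
H1 returns ([70], 0)
H2 returns ([70], 0)
H3 returns [([70], 0)]
= [([70], 0)]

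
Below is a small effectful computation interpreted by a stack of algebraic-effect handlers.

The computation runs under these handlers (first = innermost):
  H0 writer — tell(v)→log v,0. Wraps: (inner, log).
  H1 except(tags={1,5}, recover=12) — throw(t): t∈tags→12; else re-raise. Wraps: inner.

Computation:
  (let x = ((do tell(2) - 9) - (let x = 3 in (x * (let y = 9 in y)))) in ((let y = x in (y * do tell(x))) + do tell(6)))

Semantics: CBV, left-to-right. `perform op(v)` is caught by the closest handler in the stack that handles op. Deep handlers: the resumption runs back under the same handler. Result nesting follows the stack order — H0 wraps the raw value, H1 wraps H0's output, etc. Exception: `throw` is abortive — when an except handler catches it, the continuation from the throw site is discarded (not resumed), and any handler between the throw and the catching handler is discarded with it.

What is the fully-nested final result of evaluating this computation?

Step-by-step:
tell(2) @ H0 ⇒ log+=2
tell(-36) @ H0 ⇒ log+=-36
tell(6) @ H0 ⇒ log+=6
H0 returns (0, (2, -36, 6))
H1 returns (0, (2, -36, 6))
= (0, (2, -36, 6))

Answer: (0, (2, -36, 6))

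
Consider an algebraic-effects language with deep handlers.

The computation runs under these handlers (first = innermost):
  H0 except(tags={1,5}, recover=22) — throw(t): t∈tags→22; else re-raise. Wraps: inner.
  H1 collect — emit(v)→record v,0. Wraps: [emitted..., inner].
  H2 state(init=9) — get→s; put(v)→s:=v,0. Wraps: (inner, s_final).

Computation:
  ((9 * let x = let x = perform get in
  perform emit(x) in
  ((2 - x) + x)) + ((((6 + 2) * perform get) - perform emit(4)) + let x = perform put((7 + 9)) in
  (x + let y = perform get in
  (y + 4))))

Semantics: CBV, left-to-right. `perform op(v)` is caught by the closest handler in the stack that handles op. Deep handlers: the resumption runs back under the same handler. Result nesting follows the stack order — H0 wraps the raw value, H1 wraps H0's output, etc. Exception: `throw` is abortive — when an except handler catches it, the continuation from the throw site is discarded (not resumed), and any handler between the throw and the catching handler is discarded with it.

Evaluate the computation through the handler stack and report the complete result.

Evaluation trace:
get @ H2 ⇒ 9
emit(9) @ H1 ⇒ out+=9
get @ H2 ⇒ 9
emit(4) @ H1 ⇒ out+=4
put(16) @ H2 ⇒ s:=16
get @ H2 ⇒ 16
H0 returns 110
H1 returns [9, 4, 110]
H2 returns ([9, 4, 110], 16)
= ([9, 4, 110], 16)

Answer: ([9, 4, 110], 16)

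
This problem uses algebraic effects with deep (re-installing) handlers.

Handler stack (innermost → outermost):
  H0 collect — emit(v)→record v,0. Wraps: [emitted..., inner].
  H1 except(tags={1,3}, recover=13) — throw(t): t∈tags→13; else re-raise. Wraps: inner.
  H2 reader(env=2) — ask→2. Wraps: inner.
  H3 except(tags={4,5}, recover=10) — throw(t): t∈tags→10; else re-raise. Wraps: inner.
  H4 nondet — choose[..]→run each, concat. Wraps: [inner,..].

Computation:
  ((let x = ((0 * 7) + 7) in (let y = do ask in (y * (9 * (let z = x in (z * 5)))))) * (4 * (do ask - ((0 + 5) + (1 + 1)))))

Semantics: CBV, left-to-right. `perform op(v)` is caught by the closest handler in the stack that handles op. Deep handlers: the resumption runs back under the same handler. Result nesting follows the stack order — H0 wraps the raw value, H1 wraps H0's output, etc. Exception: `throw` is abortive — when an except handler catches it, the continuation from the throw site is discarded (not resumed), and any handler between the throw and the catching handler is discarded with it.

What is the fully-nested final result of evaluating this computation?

Answer: [[-12600]]

Evaluation trace:
ask @ H2 ⇒ 2
ask @ H2 ⇒ 2
H0 returns [-12600]
H1 returns [-12600]
H2 returns [-12600]
H3 returns [-12600]
H4 returns [[-12600]]
= [[-12600]]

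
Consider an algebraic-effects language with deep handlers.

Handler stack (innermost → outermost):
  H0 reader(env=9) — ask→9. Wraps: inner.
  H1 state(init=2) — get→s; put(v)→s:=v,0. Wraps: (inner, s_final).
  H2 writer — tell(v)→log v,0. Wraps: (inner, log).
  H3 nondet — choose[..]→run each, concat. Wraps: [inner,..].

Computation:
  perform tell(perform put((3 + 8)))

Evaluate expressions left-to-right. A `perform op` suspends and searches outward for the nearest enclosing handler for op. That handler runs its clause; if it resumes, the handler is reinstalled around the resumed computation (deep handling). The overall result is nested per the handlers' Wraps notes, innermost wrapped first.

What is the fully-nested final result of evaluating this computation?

Answer: [((0, 11), (0))]

Working:
put(11) @ H1 ⇒ s:=11
tell(0) @ H2 ⇒ log+=0
H0 returns 0
H1 returns (0, 11)
H2 returns ((0, 11), (0))
H3 returns [((0, 11), (0))]
= [((0, 11), (0))]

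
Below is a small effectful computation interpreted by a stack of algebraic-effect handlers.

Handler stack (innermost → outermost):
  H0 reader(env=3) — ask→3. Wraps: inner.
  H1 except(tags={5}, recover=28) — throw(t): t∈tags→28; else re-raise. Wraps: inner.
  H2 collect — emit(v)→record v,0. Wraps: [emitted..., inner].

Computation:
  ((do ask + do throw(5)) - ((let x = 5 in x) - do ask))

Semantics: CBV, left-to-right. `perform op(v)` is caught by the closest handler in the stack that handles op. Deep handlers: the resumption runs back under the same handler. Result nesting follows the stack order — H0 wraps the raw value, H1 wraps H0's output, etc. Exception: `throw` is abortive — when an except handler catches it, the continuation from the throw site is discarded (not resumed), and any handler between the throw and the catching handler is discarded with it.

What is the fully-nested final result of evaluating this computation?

Step-by-step:
ask @ H0 ⇒ 3
throw(5) @ H1 caught ⇒ 28
H2 returns [28]
= [28]

Answer: [28]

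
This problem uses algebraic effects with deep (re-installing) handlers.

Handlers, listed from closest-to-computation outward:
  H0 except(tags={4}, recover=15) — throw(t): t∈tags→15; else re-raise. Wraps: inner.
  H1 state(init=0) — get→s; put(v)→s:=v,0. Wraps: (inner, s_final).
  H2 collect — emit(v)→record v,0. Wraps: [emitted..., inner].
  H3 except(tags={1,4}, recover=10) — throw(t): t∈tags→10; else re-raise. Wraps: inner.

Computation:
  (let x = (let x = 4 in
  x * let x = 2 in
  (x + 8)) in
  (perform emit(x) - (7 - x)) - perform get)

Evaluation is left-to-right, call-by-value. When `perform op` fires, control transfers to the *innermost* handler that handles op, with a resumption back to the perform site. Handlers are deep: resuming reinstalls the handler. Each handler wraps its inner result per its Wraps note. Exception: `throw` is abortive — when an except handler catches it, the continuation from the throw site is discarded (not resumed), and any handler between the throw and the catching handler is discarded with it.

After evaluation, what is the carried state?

Evaluation trace:
emit(40) @ H2 ⇒ out+=40
get @ H1 ⇒ 0
H0 returns 33
H1 returns (33, 0)
H2 returns [40, (33, 0)]
H3 returns [40, (33, 0)]
= [40, (33, 0)]

Answer: 0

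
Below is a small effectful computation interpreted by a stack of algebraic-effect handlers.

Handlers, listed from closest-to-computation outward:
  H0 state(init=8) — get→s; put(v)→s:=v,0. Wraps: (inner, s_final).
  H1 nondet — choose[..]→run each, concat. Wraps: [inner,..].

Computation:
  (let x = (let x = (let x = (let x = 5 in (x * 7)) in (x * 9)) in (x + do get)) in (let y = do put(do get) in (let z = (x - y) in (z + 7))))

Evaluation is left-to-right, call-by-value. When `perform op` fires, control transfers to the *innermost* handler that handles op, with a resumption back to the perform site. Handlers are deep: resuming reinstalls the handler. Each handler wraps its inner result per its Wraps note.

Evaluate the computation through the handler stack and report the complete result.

Working:
get @ H0 ⇒ 8
get @ H0 ⇒ 8
put(8) @ H0 ⇒ s:=8
H0 returns (330, 8)
H1 returns [(330, 8)]
= [(330, 8)]

Answer: [(330, 8)]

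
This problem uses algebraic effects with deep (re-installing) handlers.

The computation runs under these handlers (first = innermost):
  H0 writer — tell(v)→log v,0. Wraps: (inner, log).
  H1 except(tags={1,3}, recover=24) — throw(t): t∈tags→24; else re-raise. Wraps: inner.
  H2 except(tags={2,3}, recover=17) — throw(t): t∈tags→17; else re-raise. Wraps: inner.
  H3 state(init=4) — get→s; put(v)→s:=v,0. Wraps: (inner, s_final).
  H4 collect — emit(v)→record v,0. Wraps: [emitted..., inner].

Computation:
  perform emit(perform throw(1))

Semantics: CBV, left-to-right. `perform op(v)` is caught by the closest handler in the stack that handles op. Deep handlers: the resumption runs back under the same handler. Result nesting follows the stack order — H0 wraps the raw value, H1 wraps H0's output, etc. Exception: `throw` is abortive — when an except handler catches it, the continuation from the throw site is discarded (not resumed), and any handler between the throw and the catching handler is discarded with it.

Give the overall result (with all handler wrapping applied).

Evaluation trace:
throw(1) @ H1 caught ⇒ 24
H2 returns 24
H3 returns (24, 4)
H4 returns [(24, 4)]
= [(24, 4)]

Answer: [(24, 4)]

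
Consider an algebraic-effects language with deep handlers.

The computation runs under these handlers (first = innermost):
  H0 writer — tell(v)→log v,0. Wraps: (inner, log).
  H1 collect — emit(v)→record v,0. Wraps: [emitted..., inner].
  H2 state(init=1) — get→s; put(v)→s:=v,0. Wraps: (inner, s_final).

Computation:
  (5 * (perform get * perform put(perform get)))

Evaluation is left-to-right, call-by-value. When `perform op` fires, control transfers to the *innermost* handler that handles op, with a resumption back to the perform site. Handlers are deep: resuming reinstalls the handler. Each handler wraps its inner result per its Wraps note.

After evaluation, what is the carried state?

Answer: 1

Step-by-step:
get @ H2 ⇒ 1
get @ H2 ⇒ 1
put(1) @ H2 ⇒ s:=1
H0 returns (0, ())
H1 returns [(0, ())]
H2 returns ([(0, ())], 1)
= ([(0, ())], 1)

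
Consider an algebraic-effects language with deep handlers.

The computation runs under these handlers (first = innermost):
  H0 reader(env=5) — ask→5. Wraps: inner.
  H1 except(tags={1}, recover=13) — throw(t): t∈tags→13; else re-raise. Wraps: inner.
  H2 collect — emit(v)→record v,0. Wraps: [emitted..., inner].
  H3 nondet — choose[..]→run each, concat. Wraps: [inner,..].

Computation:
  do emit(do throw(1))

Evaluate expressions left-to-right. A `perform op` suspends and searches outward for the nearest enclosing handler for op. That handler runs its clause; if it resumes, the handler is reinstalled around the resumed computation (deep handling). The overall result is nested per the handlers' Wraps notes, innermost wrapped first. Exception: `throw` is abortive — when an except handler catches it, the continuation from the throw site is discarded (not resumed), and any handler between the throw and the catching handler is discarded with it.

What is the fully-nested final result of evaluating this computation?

Answer: [[13]]

Step-by-step:
throw(1) @ H1 caught ⇒ 13
H2 returns [13]
H3 returns [[13]]
= [[13]]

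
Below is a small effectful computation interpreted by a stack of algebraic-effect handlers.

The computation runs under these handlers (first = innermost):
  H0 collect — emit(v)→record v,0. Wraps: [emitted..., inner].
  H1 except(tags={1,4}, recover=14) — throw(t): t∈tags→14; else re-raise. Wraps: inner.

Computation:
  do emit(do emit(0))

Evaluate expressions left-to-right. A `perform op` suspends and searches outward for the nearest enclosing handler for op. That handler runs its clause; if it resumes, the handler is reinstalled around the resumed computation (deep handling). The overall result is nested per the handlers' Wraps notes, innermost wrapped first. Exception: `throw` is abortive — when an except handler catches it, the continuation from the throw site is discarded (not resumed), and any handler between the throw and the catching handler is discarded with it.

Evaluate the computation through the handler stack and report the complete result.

Step-by-step:
emit(0) @ H0 ⇒ out+=0
emit(0) @ H0 ⇒ out+=0
H0 returns [0, 0, 0]
H1 returns [0, 0, 0]
= [0, 0, 0]

Answer: [0, 0, 0]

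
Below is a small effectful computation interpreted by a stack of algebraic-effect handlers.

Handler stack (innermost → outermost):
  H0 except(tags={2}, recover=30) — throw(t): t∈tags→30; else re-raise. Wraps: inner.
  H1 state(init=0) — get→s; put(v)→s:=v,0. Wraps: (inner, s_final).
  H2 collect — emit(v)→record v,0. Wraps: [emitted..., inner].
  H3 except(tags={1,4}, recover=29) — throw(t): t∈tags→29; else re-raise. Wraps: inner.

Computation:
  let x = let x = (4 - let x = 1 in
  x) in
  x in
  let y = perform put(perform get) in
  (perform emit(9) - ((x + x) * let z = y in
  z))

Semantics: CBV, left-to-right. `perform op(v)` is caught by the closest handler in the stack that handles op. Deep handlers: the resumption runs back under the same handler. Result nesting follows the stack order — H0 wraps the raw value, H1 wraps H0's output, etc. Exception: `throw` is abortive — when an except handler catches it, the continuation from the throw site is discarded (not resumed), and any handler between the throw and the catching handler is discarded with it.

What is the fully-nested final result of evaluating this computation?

Answer: [9, (0, 0)]

Step-by-step:
get @ H1 ⇒ 0
put(0) @ H1 ⇒ s:=0
emit(9) @ H2 ⇒ out+=9
H0 returns 0
H1 returns (0, 0)
H2 returns [9, (0, 0)]
H3 returns [9, (0, 0)]
= [9, (0, 0)]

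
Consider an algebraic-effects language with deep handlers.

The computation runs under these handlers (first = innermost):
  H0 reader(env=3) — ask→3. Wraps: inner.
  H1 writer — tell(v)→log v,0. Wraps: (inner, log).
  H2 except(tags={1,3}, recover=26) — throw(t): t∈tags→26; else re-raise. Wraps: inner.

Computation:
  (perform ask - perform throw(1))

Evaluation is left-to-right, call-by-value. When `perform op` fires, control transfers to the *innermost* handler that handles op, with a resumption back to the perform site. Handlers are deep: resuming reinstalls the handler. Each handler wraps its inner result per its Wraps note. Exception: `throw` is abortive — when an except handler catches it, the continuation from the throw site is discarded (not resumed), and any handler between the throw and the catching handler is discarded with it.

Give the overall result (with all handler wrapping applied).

Evaluation trace:
ask @ H0 ⇒ 3
throw(1) @ H2 caught ⇒ 26
= 26

Answer: 26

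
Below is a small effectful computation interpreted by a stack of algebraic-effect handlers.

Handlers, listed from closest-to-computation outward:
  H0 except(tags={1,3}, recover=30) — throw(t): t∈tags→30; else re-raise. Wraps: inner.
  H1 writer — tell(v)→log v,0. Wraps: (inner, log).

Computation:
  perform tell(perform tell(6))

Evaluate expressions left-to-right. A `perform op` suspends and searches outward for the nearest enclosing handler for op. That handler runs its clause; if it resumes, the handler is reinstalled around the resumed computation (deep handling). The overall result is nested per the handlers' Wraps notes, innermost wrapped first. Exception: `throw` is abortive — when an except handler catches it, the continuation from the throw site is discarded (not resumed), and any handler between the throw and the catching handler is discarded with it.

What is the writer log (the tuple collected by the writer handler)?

Step-by-step:
tell(6) @ H1 ⇒ log+=6
tell(0) @ H1 ⇒ log+=0
H0 returns 0
H1 returns (0, (6, 0))
= (0, (6, 0))

Answer: (6, 0)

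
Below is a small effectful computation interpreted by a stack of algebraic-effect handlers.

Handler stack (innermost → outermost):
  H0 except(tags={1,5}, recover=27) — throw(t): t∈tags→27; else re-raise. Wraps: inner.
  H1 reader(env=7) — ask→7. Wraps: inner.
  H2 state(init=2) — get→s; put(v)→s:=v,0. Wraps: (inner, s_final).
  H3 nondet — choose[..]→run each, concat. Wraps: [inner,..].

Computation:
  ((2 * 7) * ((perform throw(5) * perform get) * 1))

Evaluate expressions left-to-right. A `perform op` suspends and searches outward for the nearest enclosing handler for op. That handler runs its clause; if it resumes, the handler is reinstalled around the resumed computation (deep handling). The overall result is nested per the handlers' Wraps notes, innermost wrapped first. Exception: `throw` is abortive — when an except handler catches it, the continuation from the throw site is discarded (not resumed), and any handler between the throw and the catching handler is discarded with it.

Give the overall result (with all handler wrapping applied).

Working:
throw(5) @ H0 caught ⇒ 27
H1 returns 27
H2 returns (27, 2)
H3 returns [(27, 2)]
= [(27, 2)]

Answer: [(27, 2)]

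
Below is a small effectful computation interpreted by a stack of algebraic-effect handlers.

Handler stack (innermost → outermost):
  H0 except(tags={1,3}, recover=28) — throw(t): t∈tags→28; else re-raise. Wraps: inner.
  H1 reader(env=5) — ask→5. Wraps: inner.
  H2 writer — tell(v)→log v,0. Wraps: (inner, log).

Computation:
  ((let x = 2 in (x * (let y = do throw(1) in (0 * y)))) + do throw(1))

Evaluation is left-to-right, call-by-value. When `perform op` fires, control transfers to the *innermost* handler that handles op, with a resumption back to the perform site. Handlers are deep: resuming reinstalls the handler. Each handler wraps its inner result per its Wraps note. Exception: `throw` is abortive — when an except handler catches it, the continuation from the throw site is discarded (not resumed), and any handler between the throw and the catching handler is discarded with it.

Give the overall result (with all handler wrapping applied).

Answer: (28, ())

Working:
throw(1) @ H0 caught ⇒ 28
H1 returns 28
H2 returns (28, ())
= (28, ())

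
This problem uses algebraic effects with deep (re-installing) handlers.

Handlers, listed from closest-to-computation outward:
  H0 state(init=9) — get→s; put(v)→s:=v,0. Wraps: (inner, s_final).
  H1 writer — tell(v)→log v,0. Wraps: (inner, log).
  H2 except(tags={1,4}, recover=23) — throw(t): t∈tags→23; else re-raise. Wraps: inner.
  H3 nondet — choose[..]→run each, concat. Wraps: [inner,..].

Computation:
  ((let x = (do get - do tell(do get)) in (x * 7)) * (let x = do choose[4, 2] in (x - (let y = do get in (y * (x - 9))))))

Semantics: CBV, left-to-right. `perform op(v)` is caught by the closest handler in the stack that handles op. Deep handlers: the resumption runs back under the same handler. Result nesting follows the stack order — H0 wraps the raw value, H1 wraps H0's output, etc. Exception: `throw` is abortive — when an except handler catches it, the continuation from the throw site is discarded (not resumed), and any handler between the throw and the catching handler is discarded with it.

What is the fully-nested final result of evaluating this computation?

Answer: [((3087, 9), (9)), ((4095, 9), (9))]

Working:
get @ H0 ⇒ 9
get @ H0 ⇒ 9
tell(9) @ H1 ⇒ log+=9
choose[4, 2] @ H3
  branch[0] choose=4:
    get @ H0 ⇒ 9
    H0 returns (3087, 9)
    H1 returns ((3087, 9), (9))
    H2 returns ((3087, 9), (9))
    H3 returns [((3087, 9), (9))]
  branch[1] choose=2:
    get @ H0 ⇒ 9
    H0 returns (4095, 9)
    H1 returns ((4095, 9), (9))
    H2 returns ((4095, 9), (9))
    H3 returns [((4095, 9), (9))]
= [((3087, 9), (9)), ((4095, 9), (9))]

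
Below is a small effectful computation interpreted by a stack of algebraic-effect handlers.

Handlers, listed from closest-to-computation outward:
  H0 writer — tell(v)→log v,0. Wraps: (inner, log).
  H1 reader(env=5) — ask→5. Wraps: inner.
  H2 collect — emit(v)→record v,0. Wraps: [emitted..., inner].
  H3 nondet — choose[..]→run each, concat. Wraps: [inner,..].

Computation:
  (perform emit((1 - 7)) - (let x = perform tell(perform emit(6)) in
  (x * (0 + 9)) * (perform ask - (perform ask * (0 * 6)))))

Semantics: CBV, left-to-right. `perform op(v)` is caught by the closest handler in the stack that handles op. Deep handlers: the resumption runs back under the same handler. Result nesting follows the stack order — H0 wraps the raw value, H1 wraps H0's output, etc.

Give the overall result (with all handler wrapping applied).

Step-by-step:
emit(-6) @ H2 ⇒ out+=-6
emit(6) @ H2 ⇒ out+=6
tell(0) @ H0 ⇒ log+=0
ask @ H1 ⇒ 5
ask @ H1 ⇒ 5
H0 returns (0, (0))
H1 returns (0, (0))
H2 returns [-6, 6, (0, (0))]
H3 returns [[-6, 6, (0, (0))]]
= [[-6, 6, (0, (0))]]

Answer: [[-6, 6, (0, (0))]]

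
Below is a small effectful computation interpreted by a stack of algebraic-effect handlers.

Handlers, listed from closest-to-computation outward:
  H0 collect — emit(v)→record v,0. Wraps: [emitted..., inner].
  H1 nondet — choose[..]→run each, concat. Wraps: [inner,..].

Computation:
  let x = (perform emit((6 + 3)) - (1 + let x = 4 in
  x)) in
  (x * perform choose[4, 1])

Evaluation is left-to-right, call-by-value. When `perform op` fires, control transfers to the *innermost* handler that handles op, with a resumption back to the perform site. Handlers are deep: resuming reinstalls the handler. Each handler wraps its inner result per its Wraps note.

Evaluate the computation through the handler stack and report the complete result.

Working:
emit(9) @ H0 ⇒ out+=9
choose[4, 1] @ H1
  branch[0] choose=4:
    H0 returns [9, -20]
    H1 returns [[9, -20]]
  branch[1] choose=1:
    H0 returns [9, -5]
    H1 returns [[9, -5]]
= [[9, -20], [9, -5]]

Answer: [[9, -20], [9, -5]]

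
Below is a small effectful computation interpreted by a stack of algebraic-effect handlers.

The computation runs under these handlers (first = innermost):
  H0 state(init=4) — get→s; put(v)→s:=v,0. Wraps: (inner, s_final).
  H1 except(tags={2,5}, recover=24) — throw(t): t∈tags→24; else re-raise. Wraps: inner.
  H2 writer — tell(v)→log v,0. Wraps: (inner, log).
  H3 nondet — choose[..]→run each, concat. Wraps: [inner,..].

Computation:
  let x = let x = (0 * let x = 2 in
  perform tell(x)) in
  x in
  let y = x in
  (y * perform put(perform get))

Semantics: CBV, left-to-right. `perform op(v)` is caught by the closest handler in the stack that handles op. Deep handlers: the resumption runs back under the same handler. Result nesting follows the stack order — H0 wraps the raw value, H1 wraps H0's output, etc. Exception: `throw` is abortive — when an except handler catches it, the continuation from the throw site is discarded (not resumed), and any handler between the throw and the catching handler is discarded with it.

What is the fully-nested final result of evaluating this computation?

Working:
tell(2) @ H2 ⇒ log+=2
get @ H0 ⇒ 4
put(4) @ H0 ⇒ s:=4
H0 returns (0, 4)
H1 returns (0, 4)
H2 returns ((0, 4), (2))
H3 returns [((0, 4), (2))]
= [((0, 4), (2))]

Answer: [((0, 4), (2))]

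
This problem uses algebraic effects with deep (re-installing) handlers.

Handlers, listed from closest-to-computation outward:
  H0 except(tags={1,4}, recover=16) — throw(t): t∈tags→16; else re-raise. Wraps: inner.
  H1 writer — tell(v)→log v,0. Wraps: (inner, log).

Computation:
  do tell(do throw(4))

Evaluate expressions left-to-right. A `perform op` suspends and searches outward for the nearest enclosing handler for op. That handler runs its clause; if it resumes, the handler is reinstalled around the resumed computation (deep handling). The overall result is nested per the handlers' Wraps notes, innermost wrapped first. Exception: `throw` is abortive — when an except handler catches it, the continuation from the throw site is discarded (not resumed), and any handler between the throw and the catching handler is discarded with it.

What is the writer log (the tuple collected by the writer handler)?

Answer: ()

Step-by-step:
throw(4) @ H0 caught ⇒ 16
H1 returns (16, ())
= (16, ())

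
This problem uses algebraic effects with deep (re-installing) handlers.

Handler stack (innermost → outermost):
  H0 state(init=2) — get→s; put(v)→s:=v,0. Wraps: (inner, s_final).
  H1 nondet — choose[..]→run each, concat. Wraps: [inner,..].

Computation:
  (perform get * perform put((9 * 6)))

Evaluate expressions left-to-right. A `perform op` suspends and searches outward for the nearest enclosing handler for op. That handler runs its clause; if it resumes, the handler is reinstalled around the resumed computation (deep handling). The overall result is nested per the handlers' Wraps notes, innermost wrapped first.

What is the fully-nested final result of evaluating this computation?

Answer: [(0, 54)]

Evaluation trace:
get @ H0 ⇒ 2
put(54) @ H0 ⇒ s:=54
H0 returns (0, 54)
H1 returns [(0, 54)]
= [(0, 54)]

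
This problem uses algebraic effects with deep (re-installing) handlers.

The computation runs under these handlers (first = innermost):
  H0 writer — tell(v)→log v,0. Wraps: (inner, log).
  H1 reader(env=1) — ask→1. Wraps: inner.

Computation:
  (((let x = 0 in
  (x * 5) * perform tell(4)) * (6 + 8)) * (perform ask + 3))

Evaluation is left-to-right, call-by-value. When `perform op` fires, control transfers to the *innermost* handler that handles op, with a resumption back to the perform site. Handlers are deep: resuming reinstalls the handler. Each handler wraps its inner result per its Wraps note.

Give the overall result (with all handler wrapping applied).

Answer: (0, (4))

Evaluation trace:
tell(4) @ H0 ⇒ log+=4
ask @ H1 ⇒ 1
H0 returns (0, (4))
H1 returns (0, (4))
= (0, (4))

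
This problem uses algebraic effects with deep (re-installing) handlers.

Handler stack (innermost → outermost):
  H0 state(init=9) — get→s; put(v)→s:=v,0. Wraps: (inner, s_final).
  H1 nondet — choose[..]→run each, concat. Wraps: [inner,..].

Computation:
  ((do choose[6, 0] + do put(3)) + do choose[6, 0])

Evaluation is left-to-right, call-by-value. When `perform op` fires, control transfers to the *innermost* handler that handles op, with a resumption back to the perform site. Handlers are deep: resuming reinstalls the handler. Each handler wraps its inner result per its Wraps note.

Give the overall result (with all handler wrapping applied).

Answer: [(12, 3), (6, 3), (6, 3), (0, 3)]

Step-by-step:
choose[6, 0] @ H1
  branch[0] choose=6:
    put(3) @ H0 ⇒ s:=3
    choose[6, 0] @ H1
      branch[0] choose=6:
        H0 returns (12, 3)
        H1 returns [(12, 3)]
      branch[1] choose=0:
        H0 returns (6, 3)
        H1 returns [(6, 3)]
  branch[1] choose=0:
    put(3) @ H0 ⇒ s:=3
    choose[6, 0] @ H1
      branch[0] choose=6:
        H0 returns (6, 3)
        H1 returns [(6, 3)]
      branch[1] choose=0:
        H0 returns (0, 3)
        H1 returns [(0, 3)]
= [(12, 3), (6, 3), (6, 3), (0, 3)]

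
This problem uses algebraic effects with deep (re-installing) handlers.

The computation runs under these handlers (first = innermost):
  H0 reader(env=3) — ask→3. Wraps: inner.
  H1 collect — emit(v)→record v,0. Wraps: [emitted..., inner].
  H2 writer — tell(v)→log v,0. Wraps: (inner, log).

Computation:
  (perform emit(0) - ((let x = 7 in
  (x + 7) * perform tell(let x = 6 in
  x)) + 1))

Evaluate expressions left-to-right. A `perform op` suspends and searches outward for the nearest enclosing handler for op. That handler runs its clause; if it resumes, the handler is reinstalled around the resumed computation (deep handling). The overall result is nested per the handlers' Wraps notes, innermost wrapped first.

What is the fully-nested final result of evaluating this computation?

Answer: ([0, -1], (6))

Working:
emit(0) @ H1 ⇒ out+=0
tell(6) @ H2 ⇒ log+=6
H0 returns -1
H1 returns [0, -1]
H2 returns ([0, -1], (6))
= ([0, -1], (6))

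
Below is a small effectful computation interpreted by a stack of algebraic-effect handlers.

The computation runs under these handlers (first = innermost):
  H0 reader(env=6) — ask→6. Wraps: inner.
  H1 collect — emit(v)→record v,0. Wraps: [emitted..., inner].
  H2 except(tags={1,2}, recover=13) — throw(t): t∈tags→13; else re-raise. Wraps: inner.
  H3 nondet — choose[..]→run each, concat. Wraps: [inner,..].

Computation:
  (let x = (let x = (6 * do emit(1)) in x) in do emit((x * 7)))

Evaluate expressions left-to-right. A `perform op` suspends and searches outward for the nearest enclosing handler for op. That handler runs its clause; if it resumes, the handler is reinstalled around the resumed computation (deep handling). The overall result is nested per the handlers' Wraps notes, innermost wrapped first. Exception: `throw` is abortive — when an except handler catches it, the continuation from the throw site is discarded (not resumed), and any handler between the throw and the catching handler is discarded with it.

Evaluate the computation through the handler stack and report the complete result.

Answer: [[1, 0, 0]]

Step-by-step:
emit(1) @ H1 ⇒ out+=1
emit(0) @ H1 ⇒ out+=0
H0 returns 0
H1 returns [1, 0, 0]
H2 returns [1, 0, 0]
H3 returns [[1, 0, 0]]
= [[1, 0, 0]]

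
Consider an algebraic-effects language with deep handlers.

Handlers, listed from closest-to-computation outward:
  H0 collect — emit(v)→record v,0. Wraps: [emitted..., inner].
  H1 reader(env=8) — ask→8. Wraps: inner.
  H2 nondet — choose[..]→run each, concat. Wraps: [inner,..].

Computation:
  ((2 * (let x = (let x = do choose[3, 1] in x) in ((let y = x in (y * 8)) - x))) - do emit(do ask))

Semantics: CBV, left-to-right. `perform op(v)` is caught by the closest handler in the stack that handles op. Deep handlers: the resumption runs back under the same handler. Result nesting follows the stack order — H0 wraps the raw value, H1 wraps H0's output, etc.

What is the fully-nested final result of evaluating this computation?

Answer: [[8, 42], [8, 14]]

Step-by-step:
choose[3, 1] @ H2
  branch[0] choose=3:
    ask @ H1 ⇒ 8
    emit(8) @ H0 ⇒ out+=8
    H0 returns [8, 42]
    H1 returns [8, 42]
    H2 returns [[8, 42]]
  branch[1] choose=1:
    ask @ H1 ⇒ 8
    emit(8) @ H0 ⇒ out+=8
    H0 returns [8, 14]
    H1 returns [8, 14]
    H2 returns [[8, 14]]
= [[8, 42], [8, 14]]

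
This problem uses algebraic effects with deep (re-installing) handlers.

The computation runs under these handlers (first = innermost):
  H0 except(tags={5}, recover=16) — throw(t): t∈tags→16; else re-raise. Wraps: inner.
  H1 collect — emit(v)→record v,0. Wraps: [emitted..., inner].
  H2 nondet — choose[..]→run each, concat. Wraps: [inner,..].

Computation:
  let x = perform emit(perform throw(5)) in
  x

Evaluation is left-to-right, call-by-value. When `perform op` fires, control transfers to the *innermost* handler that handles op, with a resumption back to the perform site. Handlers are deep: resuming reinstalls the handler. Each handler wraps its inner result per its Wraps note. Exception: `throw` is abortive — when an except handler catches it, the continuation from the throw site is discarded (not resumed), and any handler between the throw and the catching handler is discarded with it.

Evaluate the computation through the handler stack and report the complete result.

Evaluation trace:
throw(5) @ H0 caught ⇒ 16
H1 returns [16]
H2 returns [[16]]
= [[16]]

Answer: [[16]]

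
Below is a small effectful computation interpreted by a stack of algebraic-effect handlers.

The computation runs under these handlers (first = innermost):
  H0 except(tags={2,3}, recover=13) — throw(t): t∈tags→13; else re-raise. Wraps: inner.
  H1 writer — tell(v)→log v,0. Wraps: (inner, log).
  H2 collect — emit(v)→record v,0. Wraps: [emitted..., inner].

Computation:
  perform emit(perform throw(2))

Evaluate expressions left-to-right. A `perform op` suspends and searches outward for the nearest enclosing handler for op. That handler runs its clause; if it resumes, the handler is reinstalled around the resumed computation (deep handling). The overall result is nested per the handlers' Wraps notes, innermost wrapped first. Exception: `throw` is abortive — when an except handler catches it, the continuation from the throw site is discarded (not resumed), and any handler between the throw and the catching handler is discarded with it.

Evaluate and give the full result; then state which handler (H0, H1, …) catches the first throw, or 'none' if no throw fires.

Answer: [(13, ())] ; first throw caught by: H0

Working:
throw(2) @ H0 caught ⇒ 13
H1 returns (13, ())
H2 returns [(13, ())]
= [(13, ())]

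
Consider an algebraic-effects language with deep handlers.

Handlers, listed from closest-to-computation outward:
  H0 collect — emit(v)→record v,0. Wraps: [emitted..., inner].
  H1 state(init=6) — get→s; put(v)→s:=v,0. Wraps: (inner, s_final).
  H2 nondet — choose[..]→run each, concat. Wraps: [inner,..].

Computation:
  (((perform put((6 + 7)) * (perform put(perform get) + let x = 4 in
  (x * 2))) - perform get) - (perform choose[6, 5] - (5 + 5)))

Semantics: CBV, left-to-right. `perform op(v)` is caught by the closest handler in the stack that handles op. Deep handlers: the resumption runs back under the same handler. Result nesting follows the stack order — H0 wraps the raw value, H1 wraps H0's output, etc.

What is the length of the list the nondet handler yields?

Step-by-step:
put(13) @ H1 ⇒ s:=13
get @ H1 ⇒ 13
put(13) @ H1 ⇒ s:=13
get @ H1 ⇒ 13
choose[6, 5] @ H2
  branch[0] choose=6:
    H0 returns [-9]
    H1 returns ([-9], 13)
    H2 returns [([-9], 13)]
  branch[1] choose=5:
    H0 returns [-8]
    H1 returns ([-8], 13)
    H2 returns [([-8], 13)]
= [([-9], 13), ([-8], 13)]

Answer: 2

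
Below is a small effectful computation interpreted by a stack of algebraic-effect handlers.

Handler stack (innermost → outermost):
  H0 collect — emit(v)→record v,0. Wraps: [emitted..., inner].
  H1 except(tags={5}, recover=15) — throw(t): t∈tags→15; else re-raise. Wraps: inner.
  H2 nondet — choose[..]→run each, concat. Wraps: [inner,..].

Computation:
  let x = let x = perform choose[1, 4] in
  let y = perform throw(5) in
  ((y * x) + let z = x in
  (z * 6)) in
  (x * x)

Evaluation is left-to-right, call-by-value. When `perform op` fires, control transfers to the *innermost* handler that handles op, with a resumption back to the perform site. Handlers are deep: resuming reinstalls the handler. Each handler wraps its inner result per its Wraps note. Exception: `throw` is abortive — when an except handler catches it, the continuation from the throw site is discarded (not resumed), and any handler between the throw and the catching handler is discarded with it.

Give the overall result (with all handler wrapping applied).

Answer: [15, 15]

Evaluation trace:
choose[1, 4] @ H2
  branch[0] choose=1:
    throw(5) @ H1 caught ⇒ 15
    H2 returns [15]
  branch[1] choose=4:
    throw(5) @ H1 caught ⇒ 15
    H2 returns [15]
= [15, 15]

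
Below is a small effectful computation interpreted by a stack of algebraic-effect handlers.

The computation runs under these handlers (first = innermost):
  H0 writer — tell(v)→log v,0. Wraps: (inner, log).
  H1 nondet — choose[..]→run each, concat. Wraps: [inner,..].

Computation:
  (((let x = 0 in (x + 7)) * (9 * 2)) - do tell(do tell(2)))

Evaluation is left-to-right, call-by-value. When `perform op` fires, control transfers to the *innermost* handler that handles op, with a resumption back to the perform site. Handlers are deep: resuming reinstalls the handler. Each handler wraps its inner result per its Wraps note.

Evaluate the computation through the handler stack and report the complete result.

Working:
tell(2) @ H0 ⇒ log+=2
tell(0) @ H0 ⇒ log+=0
H0 returns (126, (2, 0))
H1 returns [(126, (2, 0))]
= [(126, (2, 0))]

Answer: [(126, (2, 0))]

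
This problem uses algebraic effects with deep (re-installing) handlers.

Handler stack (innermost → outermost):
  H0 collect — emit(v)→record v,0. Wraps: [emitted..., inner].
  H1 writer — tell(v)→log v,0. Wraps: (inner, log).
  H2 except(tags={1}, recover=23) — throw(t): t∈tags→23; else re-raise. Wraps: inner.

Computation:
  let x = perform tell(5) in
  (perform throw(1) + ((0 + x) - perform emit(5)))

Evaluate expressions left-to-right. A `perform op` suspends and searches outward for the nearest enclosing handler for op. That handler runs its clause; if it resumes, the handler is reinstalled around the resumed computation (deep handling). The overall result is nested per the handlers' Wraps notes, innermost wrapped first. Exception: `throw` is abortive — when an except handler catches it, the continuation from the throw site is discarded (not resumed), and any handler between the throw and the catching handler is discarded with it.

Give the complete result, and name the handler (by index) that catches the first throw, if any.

Working:
tell(5) @ H1 ⇒ log+=5
throw(1) @ H2 caught ⇒ 23
= 23

Answer: 23 ; first throw caught by: H2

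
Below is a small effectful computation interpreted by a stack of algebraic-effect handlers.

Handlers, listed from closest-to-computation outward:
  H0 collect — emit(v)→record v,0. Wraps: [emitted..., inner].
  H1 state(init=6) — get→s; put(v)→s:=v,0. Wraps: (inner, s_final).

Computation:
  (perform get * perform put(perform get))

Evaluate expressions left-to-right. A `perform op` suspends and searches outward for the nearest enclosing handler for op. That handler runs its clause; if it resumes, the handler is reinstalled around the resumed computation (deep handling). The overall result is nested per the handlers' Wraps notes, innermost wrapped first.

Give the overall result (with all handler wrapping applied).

Answer: ([0], 6)

Step-by-step:
get @ H1 ⇒ 6
get @ H1 ⇒ 6
put(6) @ H1 ⇒ s:=6
H0 returns [0]
H1 returns ([0], 6)
= ([0], 6)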